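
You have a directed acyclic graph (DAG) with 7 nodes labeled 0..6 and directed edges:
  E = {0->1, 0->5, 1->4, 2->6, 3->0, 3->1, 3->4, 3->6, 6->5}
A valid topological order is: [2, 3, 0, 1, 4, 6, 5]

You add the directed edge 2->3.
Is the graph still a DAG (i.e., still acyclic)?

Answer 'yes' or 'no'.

Given toposort: [2, 3, 0, 1, 4, 6, 5]
Position of 2: index 0; position of 3: index 1
New edge 2->3: forward
Forward edge: respects the existing order. Still a DAG, same toposort still valid.
Still a DAG? yes

Answer: yes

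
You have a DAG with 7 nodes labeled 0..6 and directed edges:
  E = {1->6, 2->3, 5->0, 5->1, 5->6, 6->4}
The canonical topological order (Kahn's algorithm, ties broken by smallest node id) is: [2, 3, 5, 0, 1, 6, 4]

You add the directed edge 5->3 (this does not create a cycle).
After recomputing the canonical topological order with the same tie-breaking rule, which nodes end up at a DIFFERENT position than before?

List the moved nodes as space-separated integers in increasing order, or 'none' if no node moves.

Answer: 0 1 3 5

Derivation:
Old toposort: [2, 3, 5, 0, 1, 6, 4]
Added edge 5->3
Recompute Kahn (smallest-id tiebreak):
  initial in-degrees: [1, 1, 0, 2, 1, 0, 2]
  ready (indeg=0): [2, 5]
  pop 2: indeg[3]->1 | ready=[5] | order so far=[2]
  pop 5: indeg[0]->0; indeg[1]->0; indeg[3]->0; indeg[6]->1 | ready=[0, 1, 3] | order so far=[2, 5]
  pop 0: no out-edges | ready=[1, 3] | order so far=[2, 5, 0]
  pop 1: indeg[6]->0 | ready=[3, 6] | order so far=[2, 5, 0, 1]
  pop 3: no out-edges | ready=[6] | order so far=[2, 5, 0, 1, 3]
  pop 6: indeg[4]->0 | ready=[4] | order so far=[2, 5, 0, 1, 3, 6]
  pop 4: no out-edges | ready=[] | order so far=[2, 5, 0, 1, 3, 6, 4]
New canonical toposort: [2, 5, 0, 1, 3, 6, 4]
Compare positions:
  Node 0: index 3 -> 2 (moved)
  Node 1: index 4 -> 3 (moved)
  Node 2: index 0 -> 0 (same)
  Node 3: index 1 -> 4 (moved)
  Node 4: index 6 -> 6 (same)
  Node 5: index 2 -> 1 (moved)
  Node 6: index 5 -> 5 (same)
Nodes that changed position: 0 1 3 5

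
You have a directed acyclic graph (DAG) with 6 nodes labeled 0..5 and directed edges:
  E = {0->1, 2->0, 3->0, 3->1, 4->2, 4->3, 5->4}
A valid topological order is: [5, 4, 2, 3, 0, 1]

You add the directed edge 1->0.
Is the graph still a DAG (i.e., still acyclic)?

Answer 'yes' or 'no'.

Answer: no

Derivation:
Given toposort: [5, 4, 2, 3, 0, 1]
Position of 1: index 5; position of 0: index 4
New edge 1->0: backward (u after v in old order)
Backward edge: old toposort is now invalid. Check if this creates a cycle.
Does 0 already reach 1? Reachable from 0: [0, 1]. YES -> cycle!
Still a DAG? no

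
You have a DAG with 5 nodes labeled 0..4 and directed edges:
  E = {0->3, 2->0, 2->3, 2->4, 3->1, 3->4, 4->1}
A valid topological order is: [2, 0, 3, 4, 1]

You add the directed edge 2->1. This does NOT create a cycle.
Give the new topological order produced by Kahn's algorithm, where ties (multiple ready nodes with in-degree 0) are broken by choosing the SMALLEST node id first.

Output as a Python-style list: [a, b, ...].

Old toposort: [2, 0, 3, 4, 1]
Added edge: 2->1
Position of 2 (0) < position of 1 (4). Old order still valid.
Run Kahn's algorithm (break ties by smallest node id):
  initial in-degrees: [1, 3, 0, 2, 2]
  ready (indeg=0): [2]
  pop 2: indeg[0]->0; indeg[1]->2; indeg[3]->1; indeg[4]->1 | ready=[0] | order so far=[2]
  pop 0: indeg[3]->0 | ready=[3] | order so far=[2, 0]
  pop 3: indeg[1]->1; indeg[4]->0 | ready=[4] | order so far=[2, 0, 3]
  pop 4: indeg[1]->0 | ready=[1] | order so far=[2, 0, 3, 4]
  pop 1: no out-edges | ready=[] | order so far=[2, 0, 3, 4, 1]
  Result: [2, 0, 3, 4, 1]

Answer: [2, 0, 3, 4, 1]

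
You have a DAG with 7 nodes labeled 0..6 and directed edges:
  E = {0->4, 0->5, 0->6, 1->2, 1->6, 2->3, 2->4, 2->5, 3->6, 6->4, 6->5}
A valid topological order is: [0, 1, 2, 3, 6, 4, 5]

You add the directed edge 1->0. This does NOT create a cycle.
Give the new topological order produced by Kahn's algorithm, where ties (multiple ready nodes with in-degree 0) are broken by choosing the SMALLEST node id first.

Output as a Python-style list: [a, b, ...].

Answer: [1, 0, 2, 3, 6, 4, 5]

Derivation:
Old toposort: [0, 1, 2, 3, 6, 4, 5]
Added edge: 1->0
Position of 1 (1) > position of 0 (0). Must reorder: 1 must now come before 0.
Run Kahn's algorithm (break ties by smallest node id):
  initial in-degrees: [1, 0, 1, 1, 3, 3, 3]
  ready (indeg=0): [1]
  pop 1: indeg[0]->0; indeg[2]->0; indeg[6]->2 | ready=[0, 2] | order so far=[1]
  pop 0: indeg[4]->2; indeg[5]->2; indeg[6]->1 | ready=[2] | order so far=[1, 0]
  pop 2: indeg[3]->0; indeg[4]->1; indeg[5]->1 | ready=[3] | order so far=[1, 0, 2]
  pop 3: indeg[6]->0 | ready=[6] | order so far=[1, 0, 2, 3]
  pop 6: indeg[4]->0; indeg[5]->0 | ready=[4, 5] | order so far=[1, 0, 2, 3, 6]
  pop 4: no out-edges | ready=[5] | order so far=[1, 0, 2, 3, 6, 4]
  pop 5: no out-edges | ready=[] | order so far=[1, 0, 2, 3, 6, 4, 5]
  Result: [1, 0, 2, 3, 6, 4, 5]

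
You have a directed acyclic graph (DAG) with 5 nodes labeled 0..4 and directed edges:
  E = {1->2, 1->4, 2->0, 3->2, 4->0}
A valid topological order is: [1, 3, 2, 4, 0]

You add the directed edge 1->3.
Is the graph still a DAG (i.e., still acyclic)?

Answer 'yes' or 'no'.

Given toposort: [1, 3, 2, 4, 0]
Position of 1: index 0; position of 3: index 1
New edge 1->3: forward
Forward edge: respects the existing order. Still a DAG, same toposort still valid.
Still a DAG? yes

Answer: yes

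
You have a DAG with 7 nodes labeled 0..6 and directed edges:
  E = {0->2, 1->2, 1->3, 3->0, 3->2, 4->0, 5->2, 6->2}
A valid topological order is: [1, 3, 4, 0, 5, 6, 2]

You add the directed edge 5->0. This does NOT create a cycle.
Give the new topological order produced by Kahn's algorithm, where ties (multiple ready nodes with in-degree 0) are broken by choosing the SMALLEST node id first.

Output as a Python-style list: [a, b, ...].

Old toposort: [1, 3, 4, 0, 5, 6, 2]
Added edge: 5->0
Position of 5 (4) > position of 0 (3). Must reorder: 5 must now come before 0.
Run Kahn's algorithm (break ties by smallest node id):
  initial in-degrees: [3, 0, 5, 1, 0, 0, 0]
  ready (indeg=0): [1, 4, 5, 6]
  pop 1: indeg[2]->4; indeg[3]->0 | ready=[3, 4, 5, 6] | order so far=[1]
  pop 3: indeg[0]->2; indeg[2]->3 | ready=[4, 5, 6] | order so far=[1, 3]
  pop 4: indeg[0]->1 | ready=[5, 6] | order so far=[1, 3, 4]
  pop 5: indeg[0]->0; indeg[2]->2 | ready=[0, 6] | order so far=[1, 3, 4, 5]
  pop 0: indeg[2]->1 | ready=[6] | order so far=[1, 3, 4, 5, 0]
  pop 6: indeg[2]->0 | ready=[2] | order so far=[1, 3, 4, 5, 0, 6]
  pop 2: no out-edges | ready=[] | order so far=[1, 3, 4, 5, 0, 6, 2]
  Result: [1, 3, 4, 5, 0, 6, 2]

Answer: [1, 3, 4, 5, 0, 6, 2]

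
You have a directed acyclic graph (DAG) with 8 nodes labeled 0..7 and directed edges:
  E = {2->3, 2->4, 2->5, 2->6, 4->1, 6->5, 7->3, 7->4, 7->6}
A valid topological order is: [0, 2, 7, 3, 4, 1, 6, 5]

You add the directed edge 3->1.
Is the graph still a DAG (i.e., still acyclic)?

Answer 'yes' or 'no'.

Given toposort: [0, 2, 7, 3, 4, 1, 6, 5]
Position of 3: index 3; position of 1: index 5
New edge 3->1: forward
Forward edge: respects the existing order. Still a DAG, same toposort still valid.
Still a DAG? yes

Answer: yes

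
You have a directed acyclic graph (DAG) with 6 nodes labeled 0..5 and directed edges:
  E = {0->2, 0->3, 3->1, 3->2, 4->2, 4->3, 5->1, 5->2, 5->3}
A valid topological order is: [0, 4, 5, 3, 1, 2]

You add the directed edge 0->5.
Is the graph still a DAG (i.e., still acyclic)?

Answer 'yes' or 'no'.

Given toposort: [0, 4, 5, 3, 1, 2]
Position of 0: index 0; position of 5: index 2
New edge 0->5: forward
Forward edge: respects the existing order. Still a DAG, same toposort still valid.
Still a DAG? yes

Answer: yes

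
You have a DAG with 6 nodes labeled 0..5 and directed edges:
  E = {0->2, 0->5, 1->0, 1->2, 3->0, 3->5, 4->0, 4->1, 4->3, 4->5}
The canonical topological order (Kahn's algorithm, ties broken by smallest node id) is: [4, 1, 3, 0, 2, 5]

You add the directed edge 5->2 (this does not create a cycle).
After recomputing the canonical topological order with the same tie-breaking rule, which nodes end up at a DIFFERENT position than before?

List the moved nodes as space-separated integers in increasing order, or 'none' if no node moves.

Answer: 2 5

Derivation:
Old toposort: [4, 1, 3, 0, 2, 5]
Added edge 5->2
Recompute Kahn (smallest-id tiebreak):
  initial in-degrees: [3, 1, 3, 1, 0, 3]
  ready (indeg=0): [4]
  pop 4: indeg[0]->2; indeg[1]->0; indeg[3]->0; indeg[5]->2 | ready=[1, 3] | order so far=[4]
  pop 1: indeg[0]->1; indeg[2]->2 | ready=[3] | order so far=[4, 1]
  pop 3: indeg[0]->0; indeg[5]->1 | ready=[0] | order so far=[4, 1, 3]
  pop 0: indeg[2]->1; indeg[5]->0 | ready=[5] | order so far=[4, 1, 3, 0]
  pop 5: indeg[2]->0 | ready=[2] | order so far=[4, 1, 3, 0, 5]
  pop 2: no out-edges | ready=[] | order so far=[4, 1, 3, 0, 5, 2]
New canonical toposort: [4, 1, 3, 0, 5, 2]
Compare positions:
  Node 0: index 3 -> 3 (same)
  Node 1: index 1 -> 1 (same)
  Node 2: index 4 -> 5 (moved)
  Node 3: index 2 -> 2 (same)
  Node 4: index 0 -> 0 (same)
  Node 5: index 5 -> 4 (moved)
Nodes that changed position: 2 5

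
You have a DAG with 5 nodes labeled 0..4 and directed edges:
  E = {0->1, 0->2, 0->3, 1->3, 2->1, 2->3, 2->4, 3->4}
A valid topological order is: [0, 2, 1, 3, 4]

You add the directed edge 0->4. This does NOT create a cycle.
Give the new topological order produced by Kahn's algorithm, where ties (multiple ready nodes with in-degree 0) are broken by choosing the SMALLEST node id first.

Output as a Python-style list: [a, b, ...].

Answer: [0, 2, 1, 3, 4]

Derivation:
Old toposort: [0, 2, 1, 3, 4]
Added edge: 0->4
Position of 0 (0) < position of 4 (4). Old order still valid.
Run Kahn's algorithm (break ties by smallest node id):
  initial in-degrees: [0, 2, 1, 3, 3]
  ready (indeg=0): [0]
  pop 0: indeg[1]->1; indeg[2]->0; indeg[3]->2; indeg[4]->2 | ready=[2] | order so far=[0]
  pop 2: indeg[1]->0; indeg[3]->1; indeg[4]->1 | ready=[1] | order so far=[0, 2]
  pop 1: indeg[3]->0 | ready=[3] | order so far=[0, 2, 1]
  pop 3: indeg[4]->0 | ready=[4] | order so far=[0, 2, 1, 3]
  pop 4: no out-edges | ready=[] | order so far=[0, 2, 1, 3, 4]
  Result: [0, 2, 1, 3, 4]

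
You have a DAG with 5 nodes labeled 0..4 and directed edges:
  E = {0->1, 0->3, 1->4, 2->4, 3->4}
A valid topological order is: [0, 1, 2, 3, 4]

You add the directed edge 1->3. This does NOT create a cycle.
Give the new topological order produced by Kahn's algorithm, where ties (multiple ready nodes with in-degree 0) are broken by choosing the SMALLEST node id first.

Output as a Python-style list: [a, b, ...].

Old toposort: [0, 1, 2, 3, 4]
Added edge: 1->3
Position of 1 (1) < position of 3 (3). Old order still valid.
Run Kahn's algorithm (break ties by smallest node id):
  initial in-degrees: [0, 1, 0, 2, 3]
  ready (indeg=0): [0, 2]
  pop 0: indeg[1]->0; indeg[3]->1 | ready=[1, 2] | order so far=[0]
  pop 1: indeg[3]->0; indeg[4]->2 | ready=[2, 3] | order so far=[0, 1]
  pop 2: indeg[4]->1 | ready=[3] | order so far=[0, 1, 2]
  pop 3: indeg[4]->0 | ready=[4] | order so far=[0, 1, 2, 3]
  pop 4: no out-edges | ready=[] | order so far=[0, 1, 2, 3, 4]
  Result: [0, 1, 2, 3, 4]

Answer: [0, 1, 2, 3, 4]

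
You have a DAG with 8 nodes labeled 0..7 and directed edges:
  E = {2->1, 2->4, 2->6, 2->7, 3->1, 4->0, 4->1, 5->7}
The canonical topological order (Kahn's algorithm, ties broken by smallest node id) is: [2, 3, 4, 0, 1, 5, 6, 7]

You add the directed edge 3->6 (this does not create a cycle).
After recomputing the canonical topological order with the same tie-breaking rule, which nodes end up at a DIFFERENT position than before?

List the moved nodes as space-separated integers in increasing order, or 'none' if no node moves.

Old toposort: [2, 3, 4, 0, 1, 5, 6, 7]
Added edge 3->6
Recompute Kahn (smallest-id tiebreak):
  initial in-degrees: [1, 3, 0, 0, 1, 0, 2, 2]
  ready (indeg=0): [2, 3, 5]
  pop 2: indeg[1]->2; indeg[4]->0; indeg[6]->1; indeg[7]->1 | ready=[3, 4, 5] | order so far=[2]
  pop 3: indeg[1]->1; indeg[6]->0 | ready=[4, 5, 6] | order so far=[2, 3]
  pop 4: indeg[0]->0; indeg[1]->0 | ready=[0, 1, 5, 6] | order so far=[2, 3, 4]
  pop 0: no out-edges | ready=[1, 5, 6] | order so far=[2, 3, 4, 0]
  pop 1: no out-edges | ready=[5, 6] | order so far=[2, 3, 4, 0, 1]
  pop 5: indeg[7]->0 | ready=[6, 7] | order so far=[2, 3, 4, 0, 1, 5]
  pop 6: no out-edges | ready=[7] | order so far=[2, 3, 4, 0, 1, 5, 6]
  pop 7: no out-edges | ready=[] | order so far=[2, 3, 4, 0, 1, 5, 6, 7]
New canonical toposort: [2, 3, 4, 0, 1, 5, 6, 7]
Compare positions:
  Node 0: index 3 -> 3 (same)
  Node 1: index 4 -> 4 (same)
  Node 2: index 0 -> 0 (same)
  Node 3: index 1 -> 1 (same)
  Node 4: index 2 -> 2 (same)
  Node 5: index 5 -> 5 (same)
  Node 6: index 6 -> 6 (same)
  Node 7: index 7 -> 7 (same)
Nodes that changed position: none

Answer: none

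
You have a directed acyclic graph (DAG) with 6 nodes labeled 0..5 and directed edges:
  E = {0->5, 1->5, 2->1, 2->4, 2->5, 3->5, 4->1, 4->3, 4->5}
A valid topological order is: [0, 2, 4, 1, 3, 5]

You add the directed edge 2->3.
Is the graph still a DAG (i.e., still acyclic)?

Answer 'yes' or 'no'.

Given toposort: [0, 2, 4, 1, 3, 5]
Position of 2: index 1; position of 3: index 4
New edge 2->3: forward
Forward edge: respects the existing order. Still a DAG, same toposort still valid.
Still a DAG? yes

Answer: yes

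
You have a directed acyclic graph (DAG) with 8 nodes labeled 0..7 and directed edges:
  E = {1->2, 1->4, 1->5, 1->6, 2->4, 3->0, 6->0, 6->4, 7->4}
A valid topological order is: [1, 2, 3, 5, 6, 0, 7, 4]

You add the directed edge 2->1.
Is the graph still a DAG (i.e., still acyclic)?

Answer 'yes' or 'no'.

Answer: no

Derivation:
Given toposort: [1, 2, 3, 5, 6, 0, 7, 4]
Position of 2: index 1; position of 1: index 0
New edge 2->1: backward (u after v in old order)
Backward edge: old toposort is now invalid. Check if this creates a cycle.
Does 1 already reach 2? Reachable from 1: [0, 1, 2, 4, 5, 6]. YES -> cycle!
Still a DAG? no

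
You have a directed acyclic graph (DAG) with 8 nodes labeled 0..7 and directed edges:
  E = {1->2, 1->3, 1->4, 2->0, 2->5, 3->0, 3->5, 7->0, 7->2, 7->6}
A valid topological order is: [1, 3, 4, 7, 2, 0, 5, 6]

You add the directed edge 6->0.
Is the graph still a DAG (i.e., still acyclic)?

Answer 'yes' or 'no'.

Answer: yes

Derivation:
Given toposort: [1, 3, 4, 7, 2, 0, 5, 6]
Position of 6: index 7; position of 0: index 5
New edge 6->0: backward (u after v in old order)
Backward edge: old toposort is now invalid. Check if this creates a cycle.
Does 0 already reach 6? Reachable from 0: [0]. NO -> still a DAG (reorder needed).
Still a DAG? yes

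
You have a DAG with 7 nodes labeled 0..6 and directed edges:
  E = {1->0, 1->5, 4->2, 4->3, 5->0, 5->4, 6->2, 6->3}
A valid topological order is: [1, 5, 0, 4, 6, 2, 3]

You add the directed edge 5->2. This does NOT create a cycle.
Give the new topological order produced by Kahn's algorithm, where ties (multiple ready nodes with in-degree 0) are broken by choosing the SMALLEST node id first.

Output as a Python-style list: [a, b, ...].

Answer: [1, 5, 0, 4, 6, 2, 3]

Derivation:
Old toposort: [1, 5, 0, 4, 6, 2, 3]
Added edge: 5->2
Position of 5 (1) < position of 2 (5). Old order still valid.
Run Kahn's algorithm (break ties by smallest node id):
  initial in-degrees: [2, 0, 3, 2, 1, 1, 0]
  ready (indeg=0): [1, 6]
  pop 1: indeg[0]->1; indeg[5]->0 | ready=[5, 6] | order so far=[1]
  pop 5: indeg[0]->0; indeg[2]->2; indeg[4]->0 | ready=[0, 4, 6] | order so far=[1, 5]
  pop 0: no out-edges | ready=[4, 6] | order so far=[1, 5, 0]
  pop 4: indeg[2]->1; indeg[3]->1 | ready=[6] | order so far=[1, 5, 0, 4]
  pop 6: indeg[2]->0; indeg[3]->0 | ready=[2, 3] | order so far=[1, 5, 0, 4, 6]
  pop 2: no out-edges | ready=[3] | order so far=[1, 5, 0, 4, 6, 2]
  pop 3: no out-edges | ready=[] | order so far=[1, 5, 0, 4, 6, 2, 3]
  Result: [1, 5, 0, 4, 6, 2, 3]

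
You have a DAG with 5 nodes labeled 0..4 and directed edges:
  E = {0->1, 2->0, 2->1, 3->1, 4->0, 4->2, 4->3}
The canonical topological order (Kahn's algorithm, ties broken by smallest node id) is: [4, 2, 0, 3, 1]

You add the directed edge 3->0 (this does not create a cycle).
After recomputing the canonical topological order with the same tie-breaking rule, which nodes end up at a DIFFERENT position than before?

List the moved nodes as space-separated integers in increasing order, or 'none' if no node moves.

Old toposort: [4, 2, 0, 3, 1]
Added edge 3->0
Recompute Kahn (smallest-id tiebreak):
  initial in-degrees: [3, 3, 1, 1, 0]
  ready (indeg=0): [4]
  pop 4: indeg[0]->2; indeg[2]->0; indeg[3]->0 | ready=[2, 3] | order so far=[4]
  pop 2: indeg[0]->1; indeg[1]->2 | ready=[3] | order so far=[4, 2]
  pop 3: indeg[0]->0; indeg[1]->1 | ready=[0] | order so far=[4, 2, 3]
  pop 0: indeg[1]->0 | ready=[1] | order so far=[4, 2, 3, 0]
  pop 1: no out-edges | ready=[] | order so far=[4, 2, 3, 0, 1]
New canonical toposort: [4, 2, 3, 0, 1]
Compare positions:
  Node 0: index 2 -> 3 (moved)
  Node 1: index 4 -> 4 (same)
  Node 2: index 1 -> 1 (same)
  Node 3: index 3 -> 2 (moved)
  Node 4: index 0 -> 0 (same)
Nodes that changed position: 0 3

Answer: 0 3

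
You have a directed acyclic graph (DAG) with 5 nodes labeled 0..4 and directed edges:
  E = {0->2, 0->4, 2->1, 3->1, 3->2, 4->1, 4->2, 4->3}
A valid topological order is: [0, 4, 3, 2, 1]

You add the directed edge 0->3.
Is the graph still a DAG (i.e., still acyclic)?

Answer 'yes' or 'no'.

Answer: yes

Derivation:
Given toposort: [0, 4, 3, 2, 1]
Position of 0: index 0; position of 3: index 2
New edge 0->3: forward
Forward edge: respects the existing order. Still a DAG, same toposort still valid.
Still a DAG? yes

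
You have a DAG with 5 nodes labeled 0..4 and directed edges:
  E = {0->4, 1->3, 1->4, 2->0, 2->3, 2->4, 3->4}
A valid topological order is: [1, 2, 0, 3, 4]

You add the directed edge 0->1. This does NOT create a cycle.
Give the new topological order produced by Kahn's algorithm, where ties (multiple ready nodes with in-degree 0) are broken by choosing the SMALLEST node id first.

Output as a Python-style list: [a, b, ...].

Answer: [2, 0, 1, 3, 4]

Derivation:
Old toposort: [1, 2, 0, 3, 4]
Added edge: 0->1
Position of 0 (2) > position of 1 (0). Must reorder: 0 must now come before 1.
Run Kahn's algorithm (break ties by smallest node id):
  initial in-degrees: [1, 1, 0, 2, 4]
  ready (indeg=0): [2]
  pop 2: indeg[0]->0; indeg[3]->1; indeg[4]->3 | ready=[0] | order so far=[2]
  pop 0: indeg[1]->0; indeg[4]->2 | ready=[1] | order so far=[2, 0]
  pop 1: indeg[3]->0; indeg[4]->1 | ready=[3] | order so far=[2, 0, 1]
  pop 3: indeg[4]->0 | ready=[4] | order so far=[2, 0, 1, 3]
  pop 4: no out-edges | ready=[] | order so far=[2, 0, 1, 3, 4]
  Result: [2, 0, 1, 3, 4]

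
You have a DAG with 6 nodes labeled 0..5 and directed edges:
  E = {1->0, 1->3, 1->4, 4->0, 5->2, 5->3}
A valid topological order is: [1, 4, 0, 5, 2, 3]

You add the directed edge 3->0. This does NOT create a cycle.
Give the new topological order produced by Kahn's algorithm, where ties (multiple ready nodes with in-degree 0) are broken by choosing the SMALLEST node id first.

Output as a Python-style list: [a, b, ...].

Answer: [1, 4, 5, 2, 3, 0]

Derivation:
Old toposort: [1, 4, 0, 5, 2, 3]
Added edge: 3->0
Position of 3 (5) > position of 0 (2). Must reorder: 3 must now come before 0.
Run Kahn's algorithm (break ties by smallest node id):
  initial in-degrees: [3, 0, 1, 2, 1, 0]
  ready (indeg=0): [1, 5]
  pop 1: indeg[0]->2; indeg[3]->1; indeg[4]->0 | ready=[4, 5] | order so far=[1]
  pop 4: indeg[0]->1 | ready=[5] | order so far=[1, 4]
  pop 5: indeg[2]->0; indeg[3]->0 | ready=[2, 3] | order so far=[1, 4, 5]
  pop 2: no out-edges | ready=[3] | order so far=[1, 4, 5, 2]
  pop 3: indeg[0]->0 | ready=[0] | order so far=[1, 4, 5, 2, 3]
  pop 0: no out-edges | ready=[] | order so far=[1, 4, 5, 2, 3, 0]
  Result: [1, 4, 5, 2, 3, 0]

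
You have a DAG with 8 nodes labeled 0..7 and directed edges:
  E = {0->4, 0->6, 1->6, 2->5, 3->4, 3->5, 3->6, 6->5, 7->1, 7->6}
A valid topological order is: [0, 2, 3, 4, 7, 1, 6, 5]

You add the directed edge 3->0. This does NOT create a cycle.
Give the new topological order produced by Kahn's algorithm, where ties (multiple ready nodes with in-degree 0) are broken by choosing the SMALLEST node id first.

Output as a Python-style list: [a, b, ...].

Old toposort: [0, 2, 3, 4, 7, 1, 6, 5]
Added edge: 3->0
Position of 3 (2) > position of 0 (0). Must reorder: 3 must now come before 0.
Run Kahn's algorithm (break ties by smallest node id):
  initial in-degrees: [1, 1, 0, 0, 2, 3, 4, 0]
  ready (indeg=0): [2, 3, 7]
  pop 2: indeg[5]->2 | ready=[3, 7] | order so far=[2]
  pop 3: indeg[0]->0; indeg[4]->1; indeg[5]->1; indeg[6]->3 | ready=[0, 7] | order so far=[2, 3]
  pop 0: indeg[4]->0; indeg[6]->2 | ready=[4, 7] | order so far=[2, 3, 0]
  pop 4: no out-edges | ready=[7] | order so far=[2, 3, 0, 4]
  pop 7: indeg[1]->0; indeg[6]->1 | ready=[1] | order so far=[2, 3, 0, 4, 7]
  pop 1: indeg[6]->0 | ready=[6] | order so far=[2, 3, 0, 4, 7, 1]
  pop 6: indeg[5]->0 | ready=[5] | order so far=[2, 3, 0, 4, 7, 1, 6]
  pop 5: no out-edges | ready=[] | order so far=[2, 3, 0, 4, 7, 1, 6, 5]
  Result: [2, 3, 0, 4, 7, 1, 6, 5]

Answer: [2, 3, 0, 4, 7, 1, 6, 5]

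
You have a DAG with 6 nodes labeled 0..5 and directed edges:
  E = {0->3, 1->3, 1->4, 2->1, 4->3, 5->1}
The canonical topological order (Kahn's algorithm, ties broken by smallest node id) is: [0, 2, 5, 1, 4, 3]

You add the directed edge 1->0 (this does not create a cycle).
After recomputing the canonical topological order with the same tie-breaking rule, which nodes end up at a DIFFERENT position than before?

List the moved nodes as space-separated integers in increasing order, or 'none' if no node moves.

Answer: 0 1 2 5

Derivation:
Old toposort: [0, 2, 5, 1, 4, 3]
Added edge 1->0
Recompute Kahn (smallest-id tiebreak):
  initial in-degrees: [1, 2, 0, 3, 1, 0]
  ready (indeg=0): [2, 5]
  pop 2: indeg[1]->1 | ready=[5] | order so far=[2]
  pop 5: indeg[1]->0 | ready=[1] | order so far=[2, 5]
  pop 1: indeg[0]->0; indeg[3]->2; indeg[4]->0 | ready=[0, 4] | order so far=[2, 5, 1]
  pop 0: indeg[3]->1 | ready=[4] | order so far=[2, 5, 1, 0]
  pop 4: indeg[3]->0 | ready=[3] | order so far=[2, 5, 1, 0, 4]
  pop 3: no out-edges | ready=[] | order so far=[2, 5, 1, 0, 4, 3]
New canonical toposort: [2, 5, 1, 0, 4, 3]
Compare positions:
  Node 0: index 0 -> 3 (moved)
  Node 1: index 3 -> 2 (moved)
  Node 2: index 1 -> 0 (moved)
  Node 3: index 5 -> 5 (same)
  Node 4: index 4 -> 4 (same)
  Node 5: index 2 -> 1 (moved)
Nodes that changed position: 0 1 2 5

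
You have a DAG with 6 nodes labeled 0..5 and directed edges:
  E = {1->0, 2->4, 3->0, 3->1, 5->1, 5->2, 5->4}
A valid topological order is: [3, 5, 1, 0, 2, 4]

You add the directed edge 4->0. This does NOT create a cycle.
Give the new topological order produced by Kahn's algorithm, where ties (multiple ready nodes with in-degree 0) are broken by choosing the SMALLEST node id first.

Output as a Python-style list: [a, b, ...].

Old toposort: [3, 5, 1, 0, 2, 4]
Added edge: 4->0
Position of 4 (5) > position of 0 (3). Must reorder: 4 must now come before 0.
Run Kahn's algorithm (break ties by smallest node id):
  initial in-degrees: [3, 2, 1, 0, 2, 0]
  ready (indeg=0): [3, 5]
  pop 3: indeg[0]->2; indeg[1]->1 | ready=[5] | order so far=[3]
  pop 5: indeg[1]->0; indeg[2]->0; indeg[4]->1 | ready=[1, 2] | order so far=[3, 5]
  pop 1: indeg[0]->1 | ready=[2] | order so far=[3, 5, 1]
  pop 2: indeg[4]->0 | ready=[4] | order so far=[3, 5, 1, 2]
  pop 4: indeg[0]->0 | ready=[0] | order so far=[3, 5, 1, 2, 4]
  pop 0: no out-edges | ready=[] | order so far=[3, 5, 1, 2, 4, 0]
  Result: [3, 5, 1, 2, 4, 0]

Answer: [3, 5, 1, 2, 4, 0]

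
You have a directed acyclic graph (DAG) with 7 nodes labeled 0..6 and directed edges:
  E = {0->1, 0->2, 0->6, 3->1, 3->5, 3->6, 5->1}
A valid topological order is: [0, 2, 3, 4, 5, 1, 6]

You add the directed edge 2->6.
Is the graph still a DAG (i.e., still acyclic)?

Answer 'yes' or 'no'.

Answer: yes

Derivation:
Given toposort: [0, 2, 3, 4, 5, 1, 6]
Position of 2: index 1; position of 6: index 6
New edge 2->6: forward
Forward edge: respects the existing order. Still a DAG, same toposort still valid.
Still a DAG? yes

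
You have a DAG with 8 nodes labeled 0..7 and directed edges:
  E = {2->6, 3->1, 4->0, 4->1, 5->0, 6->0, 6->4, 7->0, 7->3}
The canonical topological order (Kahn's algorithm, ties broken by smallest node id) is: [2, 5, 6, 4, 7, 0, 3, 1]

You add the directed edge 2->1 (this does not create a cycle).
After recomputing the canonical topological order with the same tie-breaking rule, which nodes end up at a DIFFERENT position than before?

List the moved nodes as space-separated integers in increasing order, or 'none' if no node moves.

Old toposort: [2, 5, 6, 4, 7, 0, 3, 1]
Added edge 2->1
Recompute Kahn (smallest-id tiebreak):
  initial in-degrees: [4, 3, 0, 1, 1, 0, 1, 0]
  ready (indeg=0): [2, 5, 7]
  pop 2: indeg[1]->2; indeg[6]->0 | ready=[5, 6, 7] | order so far=[2]
  pop 5: indeg[0]->3 | ready=[6, 7] | order so far=[2, 5]
  pop 6: indeg[0]->2; indeg[4]->0 | ready=[4, 7] | order so far=[2, 5, 6]
  pop 4: indeg[0]->1; indeg[1]->1 | ready=[7] | order so far=[2, 5, 6, 4]
  pop 7: indeg[0]->0; indeg[3]->0 | ready=[0, 3] | order so far=[2, 5, 6, 4, 7]
  pop 0: no out-edges | ready=[3] | order so far=[2, 5, 6, 4, 7, 0]
  pop 3: indeg[1]->0 | ready=[1] | order so far=[2, 5, 6, 4, 7, 0, 3]
  pop 1: no out-edges | ready=[] | order so far=[2, 5, 6, 4, 7, 0, 3, 1]
New canonical toposort: [2, 5, 6, 4, 7, 0, 3, 1]
Compare positions:
  Node 0: index 5 -> 5 (same)
  Node 1: index 7 -> 7 (same)
  Node 2: index 0 -> 0 (same)
  Node 3: index 6 -> 6 (same)
  Node 4: index 3 -> 3 (same)
  Node 5: index 1 -> 1 (same)
  Node 6: index 2 -> 2 (same)
  Node 7: index 4 -> 4 (same)
Nodes that changed position: none

Answer: none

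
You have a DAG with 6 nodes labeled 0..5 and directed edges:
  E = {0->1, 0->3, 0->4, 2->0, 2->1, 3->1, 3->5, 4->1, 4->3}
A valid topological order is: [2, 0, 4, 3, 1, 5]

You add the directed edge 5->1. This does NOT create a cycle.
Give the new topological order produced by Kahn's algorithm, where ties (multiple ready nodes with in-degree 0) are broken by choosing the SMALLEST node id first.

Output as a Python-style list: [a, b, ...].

Answer: [2, 0, 4, 3, 5, 1]

Derivation:
Old toposort: [2, 0, 4, 3, 1, 5]
Added edge: 5->1
Position of 5 (5) > position of 1 (4). Must reorder: 5 must now come before 1.
Run Kahn's algorithm (break ties by smallest node id):
  initial in-degrees: [1, 5, 0, 2, 1, 1]
  ready (indeg=0): [2]
  pop 2: indeg[0]->0; indeg[1]->4 | ready=[0] | order so far=[2]
  pop 0: indeg[1]->3; indeg[3]->1; indeg[4]->0 | ready=[4] | order so far=[2, 0]
  pop 4: indeg[1]->2; indeg[3]->0 | ready=[3] | order so far=[2, 0, 4]
  pop 3: indeg[1]->1; indeg[5]->0 | ready=[5] | order so far=[2, 0, 4, 3]
  pop 5: indeg[1]->0 | ready=[1] | order so far=[2, 0, 4, 3, 5]
  pop 1: no out-edges | ready=[] | order so far=[2, 0, 4, 3, 5, 1]
  Result: [2, 0, 4, 3, 5, 1]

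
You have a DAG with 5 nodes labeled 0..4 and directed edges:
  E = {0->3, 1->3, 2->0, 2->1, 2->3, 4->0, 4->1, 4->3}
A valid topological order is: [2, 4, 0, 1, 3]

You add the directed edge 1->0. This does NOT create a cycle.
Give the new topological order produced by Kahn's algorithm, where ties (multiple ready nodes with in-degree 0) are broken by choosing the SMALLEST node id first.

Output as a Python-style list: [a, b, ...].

Answer: [2, 4, 1, 0, 3]

Derivation:
Old toposort: [2, 4, 0, 1, 3]
Added edge: 1->0
Position of 1 (3) > position of 0 (2). Must reorder: 1 must now come before 0.
Run Kahn's algorithm (break ties by smallest node id):
  initial in-degrees: [3, 2, 0, 4, 0]
  ready (indeg=0): [2, 4]
  pop 2: indeg[0]->2; indeg[1]->1; indeg[3]->3 | ready=[4] | order so far=[2]
  pop 4: indeg[0]->1; indeg[1]->0; indeg[3]->2 | ready=[1] | order so far=[2, 4]
  pop 1: indeg[0]->0; indeg[3]->1 | ready=[0] | order so far=[2, 4, 1]
  pop 0: indeg[3]->0 | ready=[3] | order so far=[2, 4, 1, 0]
  pop 3: no out-edges | ready=[] | order so far=[2, 4, 1, 0, 3]
  Result: [2, 4, 1, 0, 3]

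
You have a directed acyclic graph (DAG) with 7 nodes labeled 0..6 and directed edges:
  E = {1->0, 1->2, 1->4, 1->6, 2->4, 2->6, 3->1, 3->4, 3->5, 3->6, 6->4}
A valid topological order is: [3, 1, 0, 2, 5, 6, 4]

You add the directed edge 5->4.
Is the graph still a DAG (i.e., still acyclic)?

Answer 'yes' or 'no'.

Given toposort: [3, 1, 0, 2, 5, 6, 4]
Position of 5: index 4; position of 4: index 6
New edge 5->4: forward
Forward edge: respects the existing order. Still a DAG, same toposort still valid.
Still a DAG? yes

Answer: yes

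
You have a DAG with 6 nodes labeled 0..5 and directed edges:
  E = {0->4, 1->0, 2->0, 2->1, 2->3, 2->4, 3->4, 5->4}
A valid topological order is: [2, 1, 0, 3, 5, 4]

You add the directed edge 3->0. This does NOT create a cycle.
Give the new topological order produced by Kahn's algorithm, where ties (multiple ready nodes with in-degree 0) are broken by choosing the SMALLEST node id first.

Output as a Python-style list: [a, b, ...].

Answer: [2, 1, 3, 0, 5, 4]

Derivation:
Old toposort: [2, 1, 0, 3, 5, 4]
Added edge: 3->0
Position of 3 (3) > position of 0 (2). Must reorder: 3 must now come before 0.
Run Kahn's algorithm (break ties by smallest node id):
  initial in-degrees: [3, 1, 0, 1, 4, 0]
  ready (indeg=0): [2, 5]
  pop 2: indeg[0]->2; indeg[1]->0; indeg[3]->0; indeg[4]->3 | ready=[1, 3, 5] | order so far=[2]
  pop 1: indeg[0]->1 | ready=[3, 5] | order so far=[2, 1]
  pop 3: indeg[0]->0; indeg[4]->2 | ready=[0, 5] | order so far=[2, 1, 3]
  pop 0: indeg[4]->1 | ready=[5] | order so far=[2, 1, 3, 0]
  pop 5: indeg[4]->0 | ready=[4] | order so far=[2, 1, 3, 0, 5]
  pop 4: no out-edges | ready=[] | order so far=[2, 1, 3, 0, 5, 4]
  Result: [2, 1, 3, 0, 5, 4]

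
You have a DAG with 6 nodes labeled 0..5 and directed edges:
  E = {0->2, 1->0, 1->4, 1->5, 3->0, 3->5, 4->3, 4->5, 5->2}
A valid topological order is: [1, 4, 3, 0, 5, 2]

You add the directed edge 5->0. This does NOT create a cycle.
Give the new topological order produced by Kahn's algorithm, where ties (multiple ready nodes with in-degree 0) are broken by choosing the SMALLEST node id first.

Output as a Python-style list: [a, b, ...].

Answer: [1, 4, 3, 5, 0, 2]

Derivation:
Old toposort: [1, 4, 3, 0, 5, 2]
Added edge: 5->0
Position of 5 (4) > position of 0 (3). Must reorder: 5 must now come before 0.
Run Kahn's algorithm (break ties by smallest node id):
  initial in-degrees: [3, 0, 2, 1, 1, 3]
  ready (indeg=0): [1]
  pop 1: indeg[0]->2; indeg[4]->0; indeg[5]->2 | ready=[4] | order so far=[1]
  pop 4: indeg[3]->0; indeg[5]->1 | ready=[3] | order so far=[1, 4]
  pop 3: indeg[0]->1; indeg[5]->0 | ready=[5] | order so far=[1, 4, 3]
  pop 5: indeg[0]->0; indeg[2]->1 | ready=[0] | order so far=[1, 4, 3, 5]
  pop 0: indeg[2]->0 | ready=[2] | order so far=[1, 4, 3, 5, 0]
  pop 2: no out-edges | ready=[] | order so far=[1, 4, 3, 5, 0, 2]
  Result: [1, 4, 3, 5, 0, 2]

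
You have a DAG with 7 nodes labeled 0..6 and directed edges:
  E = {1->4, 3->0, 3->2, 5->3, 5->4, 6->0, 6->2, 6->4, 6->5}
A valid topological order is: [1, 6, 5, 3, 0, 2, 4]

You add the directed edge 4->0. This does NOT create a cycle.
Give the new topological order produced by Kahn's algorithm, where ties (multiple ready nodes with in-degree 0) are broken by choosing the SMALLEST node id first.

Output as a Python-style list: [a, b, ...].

Answer: [1, 6, 5, 3, 2, 4, 0]

Derivation:
Old toposort: [1, 6, 5, 3, 0, 2, 4]
Added edge: 4->0
Position of 4 (6) > position of 0 (4). Must reorder: 4 must now come before 0.
Run Kahn's algorithm (break ties by smallest node id):
  initial in-degrees: [3, 0, 2, 1, 3, 1, 0]
  ready (indeg=0): [1, 6]
  pop 1: indeg[4]->2 | ready=[6] | order so far=[1]
  pop 6: indeg[0]->2; indeg[2]->1; indeg[4]->1; indeg[5]->0 | ready=[5] | order so far=[1, 6]
  pop 5: indeg[3]->0; indeg[4]->0 | ready=[3, 4] | order so far=[1, 6, 5]
  pop 3: indeg[0]->1; indeg[2]->0 | ready=[2, 4] | order so far=[1, 6, 5, 3]
  pop 2: no out-edges | ready=[4] | order so far=[1, 6, 5, 3, 2]
  pop 4: indeg[0]->0 | ready=[0] | order so far=[1, 6, 5, 3, 2, 4]
  pop 0: no out-edges | ready=[] | order so far=[1, 6, 5, 3, 2, 4, 0]
  Result: [1, 6, 5, 3, 2, 4, 0]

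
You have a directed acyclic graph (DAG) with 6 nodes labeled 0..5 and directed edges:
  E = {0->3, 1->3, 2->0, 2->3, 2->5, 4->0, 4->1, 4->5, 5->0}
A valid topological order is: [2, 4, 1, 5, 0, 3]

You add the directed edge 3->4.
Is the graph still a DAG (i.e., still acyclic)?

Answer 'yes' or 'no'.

Answer: no

Derivation:
Given toposort: [2, 4, 1, 5, 0, 3]
Position of 3: index 5; position of 4: index 1
New edge 3->4: backward (u after v in old order)
Backward edge: old toposort is now invalid. Check if this creates a cycle.
Does 4 already reach 3? Reachable from 4: [0, 1, 3, 4, 5]. YES -> cycle!
Still a DAG? no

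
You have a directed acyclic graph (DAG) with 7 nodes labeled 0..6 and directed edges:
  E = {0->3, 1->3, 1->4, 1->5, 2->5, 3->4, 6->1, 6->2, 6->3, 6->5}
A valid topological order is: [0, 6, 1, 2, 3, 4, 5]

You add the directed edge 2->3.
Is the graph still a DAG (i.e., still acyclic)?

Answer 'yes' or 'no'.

Answer: yes

Derivation:
Given toposort: [0, 6, 1, 2, 3, 4, 5]
Position of 2: index 3; position of 3: index 4
New edge 2->3: forward
Forward edge: respects the existing order. Still a DAG, same toposort still valid.
Still a DAG? yes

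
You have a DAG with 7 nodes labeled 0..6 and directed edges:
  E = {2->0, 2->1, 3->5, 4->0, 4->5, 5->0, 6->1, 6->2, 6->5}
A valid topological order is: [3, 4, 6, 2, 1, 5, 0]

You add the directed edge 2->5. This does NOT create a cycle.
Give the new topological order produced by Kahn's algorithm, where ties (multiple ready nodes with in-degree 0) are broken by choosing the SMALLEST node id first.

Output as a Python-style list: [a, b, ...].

Answer: [3, 4, 6, 2, 1, 5, 0]

Derivation:
Old toposort: [3, 4, 6, 2, 1, 5, 0]
Added edge: 2->5
Position of 2 (3) < position of 5 (5). Old order still valid.
Run Kahn's algorithm (break ties by smallest node id):
  initial in-degrees: [3, 2, 1, 0, 0, 4, 0]
  ready (indeg=0): [3, 4, 6]
  pop 3: indeg[5]->3 | ready=[4, 6] | order so far=[3]
  pop 4: indeg[0]->2; indeg[5]->2 | ready=[6] | order so far=[3, 4]
  pop 6: indeg[1]->1; indeg[2]->0; indeg[5]->1 | ready=[2] | order so far=[3, 4, 6]
  pop 2: indeg[0]->1; indeg[1]->0; indeg[5]->0 | ready=[1, 5] | order so far=[3, 4, 6, 2]
  pop 1: no out-edges | ready=[5] | order so far=[3, 4, 6, 2, 1]
  pop 5: indeg[0]->0 | ready=[0] | order so far=[3, 4, 6, 2, 1, 5]
  pop 0: no out-edges | ready=[] | order so far=[3, 4, 6, 2, 1, 5, 0]
  Result: [3, 4, 6, 2, 1, 5, 0]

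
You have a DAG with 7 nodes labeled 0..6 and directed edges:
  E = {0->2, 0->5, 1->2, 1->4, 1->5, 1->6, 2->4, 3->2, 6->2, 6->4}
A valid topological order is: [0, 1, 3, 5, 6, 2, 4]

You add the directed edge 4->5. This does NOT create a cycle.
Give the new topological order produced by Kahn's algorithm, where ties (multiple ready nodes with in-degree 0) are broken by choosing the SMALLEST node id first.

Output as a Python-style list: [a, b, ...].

Old toposort: [0, 1, 3, 5, 6, 2, 4]
Added edge: 4->5
Position of 4 (6) > position of 5 (3). Must reorder: 4 must now come before 5.
Run Kahn's algorithm (break ties by smallest node id):
  initial in-degrees: [0, 0, 4, 0, 3, 3, 1]
  ready (indeg=0): [0, 1, 3]
  pop 0: indeg[2]->3; indeg[5]->2 | ready=[1, 3] | order so far=[0]
  pop 1: indeg[2]->2; indeg[4]->2; indeg[5]->1; indeg[6]->0 | ready=[3, 6] | order so far=[0, 1]
  pop 3: indeg[2]->1 | ready=[6] | order so far=[0, 1, 3]
  pop 6: indeg[2]->0; indeg[4]->1 | ready=[2] | order so far=[0, 1, 3, 6]
  pop 2: indeg[4]->0 | ready=[4] | order so far=[0, 1, 3, 6, 2]
  pop 4: indeg[5]->0 | ready=[5] | order so far=[0, 1, 3, 6, 2, 4]
  pop 5: no out-edges | ready=[] | order so far=[0, 1, 3, 6, 2, 4, 5]
  Result: [0, 1, 3, 6, 2, 4, 5]

Answer: [0, 1, 3, 6, 2, 4, 5]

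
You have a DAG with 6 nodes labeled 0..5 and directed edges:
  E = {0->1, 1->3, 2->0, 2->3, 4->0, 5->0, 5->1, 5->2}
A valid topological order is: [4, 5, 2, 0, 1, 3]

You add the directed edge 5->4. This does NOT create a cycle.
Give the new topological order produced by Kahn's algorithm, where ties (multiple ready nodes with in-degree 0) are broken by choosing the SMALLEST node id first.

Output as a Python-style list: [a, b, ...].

Answer: [5, 2, 4, 0, 1, 3]

Derivation:
Old toposort: [4, 5, 2, 0, 1, 3]
Added edge: 5->4
Position of 5 (1) > position of 4 (0). Must reorder: 5 must now come before 4.
Run Kahn's algorithm (break ties by smallest node id):
  initial in-degrees: [3, 2, 1, 2, 1, 0]
  ready (indeg=0): [5]
  pop 5: indeg[0]->2; indeg[1]->1; indeg[2]->0; indeg[4]->0 | ready=[2, 4] | order so far=[5]
  pop 2: indeg[0]->1; indeg[3]->1 | ready=[4] | order so far=[5, 2]
  pop 4: indeg[0]->0 | ready=[0] | order so far=[5, 2, 4]
  pop 0: indeg[1]->0 | ready=[1] | order so far=[5, 2, 4, 0]
  pop 1: indeg[3]->0 | ready=[3] | order so far=[5, 2, 4, 0, 1]
  pop 3: no out-edges | ready=[] | order so far=[5, 2, 4, 0, 1, 3]
  Result: [5, 2, 4, 0, 1, 3]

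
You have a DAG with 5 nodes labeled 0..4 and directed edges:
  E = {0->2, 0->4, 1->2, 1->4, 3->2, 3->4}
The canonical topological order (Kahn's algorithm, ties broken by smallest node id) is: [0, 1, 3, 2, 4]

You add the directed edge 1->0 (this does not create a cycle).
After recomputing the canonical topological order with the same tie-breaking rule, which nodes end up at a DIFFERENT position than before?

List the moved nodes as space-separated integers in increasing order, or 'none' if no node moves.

Old toposort: [0, 1, 3, 2, 4]
Added edge 1->0
Recompute Kahn (smallest-id tiebreak):
  initial in-degrees: [1, 0, 3, 0, 3]
  ready (indeg=0): [1, 3]
  pop 1: indeg[0]->0; indeg[2]->2; indeg[4]->2 | ready=[0, 3] | order so far=[1]
  pop 0: indeg[2]->1; indeg[4]->1 | ready=[3] | order so far=[1, 0]
  pop 3: indeg[2]->0; indeg[4]->0 | ready=[2, 4] | order so far=[1, 0, 3]
  pop 2: no out-edges | ready=[4] | order so far=[1, 0, 3, 2]
  pop 4: no out-edges | ready=[] | order so far=[1, 0, 3, 2, 4]
New canonical toposort: [1, 0, 3, 2, 4]
Compare positions:
  Node 0: index 0 -> 1 (moved)
  Node 1: index 1 -> 0 (moved)
  Node 2: index 3 -> 3 (same)
  Node 3: index 2 -> 2 (same)
  Node 4: index 4 -> 4 (same)
Nodes that changed position: 0 1

Answer: 0 1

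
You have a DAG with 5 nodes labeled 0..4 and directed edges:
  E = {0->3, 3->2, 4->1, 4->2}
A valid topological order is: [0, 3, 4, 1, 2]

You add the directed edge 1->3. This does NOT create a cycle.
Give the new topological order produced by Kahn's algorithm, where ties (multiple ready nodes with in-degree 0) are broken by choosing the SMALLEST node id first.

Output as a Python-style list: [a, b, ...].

Old toposort: [0, 3, 4, 1, 2]
Added edge: 1->3
Position of 1 (3) > position of 3 (1). Must reorder: 1 must now come before 3.
Run Kahn's algorithm (break ties by smallest node id):
  initial in-degrees: [0, 1, 2, 2, 0]
  ready (indeg=0): [0, 4]
  pop 0: indeg[3]->1 | ready=[4] | order so far=[0]
  pop 4: indeg[1]->0; indeg[2]->1 | ready=[1] | order so far=[0, 4]
  pop 1: indeg[3]->0 | ready=[3] | order so far=[0, 4, 1]
  pop 3: indeg[2]->0 | ready=[2] | order so far=[0, 4, 1, 3]
  pop 2: no out-edges | ready=[] | order so far=[0, 4, 1, 3, 2]
  Result: [0, 4, 1, 3, 2]

Answer: [0, 4, 1, 3, 2]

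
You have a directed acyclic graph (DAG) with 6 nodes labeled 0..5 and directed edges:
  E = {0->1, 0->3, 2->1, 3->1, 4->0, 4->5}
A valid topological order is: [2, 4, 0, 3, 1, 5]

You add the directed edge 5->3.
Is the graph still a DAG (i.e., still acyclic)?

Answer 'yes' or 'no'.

Answer: yes

Derivation:
Given toposort: [2, 4, 0, 3, 1, 5]
Position of 5: index 5; position of 3: index 3
New edge 5->3: backward (u after v in old order)
Backward edge: old toposort is now invalid. Check if this creates a cycle.
Does 3 already reach 5? Reachable from 3: [1, 3]. NO -> still a DAG (reorder needed).
Still a DAG? yes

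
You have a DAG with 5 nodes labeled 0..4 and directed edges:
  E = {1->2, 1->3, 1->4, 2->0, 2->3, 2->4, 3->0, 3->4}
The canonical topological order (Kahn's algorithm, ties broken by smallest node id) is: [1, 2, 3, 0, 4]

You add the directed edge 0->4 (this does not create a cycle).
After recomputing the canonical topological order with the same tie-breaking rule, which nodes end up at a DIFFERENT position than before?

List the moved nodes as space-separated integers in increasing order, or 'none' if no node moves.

Answer: none

Derivation:
Old toposort: [1, 2, 3, 0, 4]
Added edge 0->4
Recompute Kahn (smallest-id tiebreak):
  initial in-degrees: [2, 0, 1, 2, 4]
  ready (indeg=0): [1]
  pop 1: indeg[2]->0; indeg[3]->1; indeg[4]->3 | ready=[2] | order so far=[1]
  pop 2: indeg[0]->1; indeg[3]->0; indeg[4]->2 | ready=[3] | order so far=[1, 2]
  pop 3: indeg[0]->0; indeg[4]->1 | ready=[0] | order so far=[1, 2, 3]
  pop 0: indeg[4]->0 | ready=[4] | order so far=[1, 2, 3, 0]
  pop 4: no out-edges | ready=[] | order so far=[1, 2, 3, 0, 4]
New canonical toposort: [1, 2, 3, 0, 4]
Compare positions:
  Node 0: index 3 -> 3 (same)
  Node 1: index 0 -> 0 (same)
  Node 2: index 1 -> 1 (same)
  Node 3: index 2 -> 2 (same)
  Node 4: index 4 -> 4 (same)
Nodes that changed position: none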